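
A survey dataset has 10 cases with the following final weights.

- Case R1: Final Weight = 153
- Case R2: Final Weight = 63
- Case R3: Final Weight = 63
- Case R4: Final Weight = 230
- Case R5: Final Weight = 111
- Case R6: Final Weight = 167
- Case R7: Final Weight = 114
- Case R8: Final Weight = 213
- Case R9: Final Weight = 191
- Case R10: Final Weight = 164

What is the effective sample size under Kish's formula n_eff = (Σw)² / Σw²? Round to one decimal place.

8.8

Σ wᵢ = 153 + 63 + 63 + 230 + 111 + 167 + 114 + 213 + 191 + 164 = 1469
Σ wᵢ² = 23409 + 3969 + 3969 + 52900 + 12321 + 27889 + 12996 + 45369 + 36481 + 26896 = 246199
n_eff = 1469² / 246199 = 2157961 / 246199 = 8.7651087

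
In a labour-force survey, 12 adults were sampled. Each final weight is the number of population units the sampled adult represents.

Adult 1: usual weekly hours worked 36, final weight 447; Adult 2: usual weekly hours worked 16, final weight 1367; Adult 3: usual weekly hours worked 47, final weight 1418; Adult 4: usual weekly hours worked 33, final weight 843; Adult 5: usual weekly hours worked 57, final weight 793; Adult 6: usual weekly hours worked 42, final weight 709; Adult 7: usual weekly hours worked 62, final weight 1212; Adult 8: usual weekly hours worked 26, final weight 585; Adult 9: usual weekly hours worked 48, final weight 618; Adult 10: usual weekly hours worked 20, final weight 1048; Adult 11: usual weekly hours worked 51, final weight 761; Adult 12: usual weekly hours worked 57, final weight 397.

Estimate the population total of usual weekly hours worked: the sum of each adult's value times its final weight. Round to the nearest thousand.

410000

Weighted total = 36×447 + 16×1367 + 47×1418 + 33×843 + 57×793 + 42×709 + 62×1212 + 26×585 + 48×618 + 20×1048 + 51×761 + 57×397
  = 16092 + 21872 + 66646 + 27819 + 45201 + 29778 + 75144 + 15210 + 29664 + 20960 + 38811 + 22629 = 409826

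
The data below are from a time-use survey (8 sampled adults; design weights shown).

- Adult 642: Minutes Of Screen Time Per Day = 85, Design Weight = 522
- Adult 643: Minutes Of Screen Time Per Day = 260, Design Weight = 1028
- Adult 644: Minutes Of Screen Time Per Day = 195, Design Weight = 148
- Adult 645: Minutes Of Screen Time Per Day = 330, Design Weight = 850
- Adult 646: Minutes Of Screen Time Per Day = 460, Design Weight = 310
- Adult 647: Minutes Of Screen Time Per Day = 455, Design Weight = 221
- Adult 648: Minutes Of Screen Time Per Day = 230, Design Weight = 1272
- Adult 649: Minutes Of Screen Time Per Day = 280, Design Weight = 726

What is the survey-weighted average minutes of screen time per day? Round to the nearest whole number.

Weighted sum = 85×522 + 260×1028 + 195×148 + 330×850 + 460×310 + 455×221 + 230×1272 + 280×726
  = 44370 + 267280 + 28860 + 280500 + 142600 + 100555 + 292560 + 203280 = 1360005
Sum of weights = 522 + 1028 + 148 + 850 + 310 + 221 + 1272 + 726 = 5077
Weighted mean = 1360005 / 5077 = 267.87571

268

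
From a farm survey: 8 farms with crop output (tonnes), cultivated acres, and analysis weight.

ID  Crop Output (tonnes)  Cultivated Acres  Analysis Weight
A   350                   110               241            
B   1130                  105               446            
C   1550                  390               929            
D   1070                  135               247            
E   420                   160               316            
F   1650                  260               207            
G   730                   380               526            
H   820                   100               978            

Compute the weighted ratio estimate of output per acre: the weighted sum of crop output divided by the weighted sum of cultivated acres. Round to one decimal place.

Σ wᵢ·y = 350×241 + 1130×446 + 1550×929 + 1070×247 + 420×316 + 1650×207 + 730×526 + 820×978
  = 84350 + 503980 + 1439950 + 264290 + 132720 + 341550 + 383980 + 801960 = 3952780
Σ wᵢ·x = 110×241 + 105×446 + 390×929 + 135×247 + 160×316 + 260×207 + 380×526 + 100×978
  = 871055
Ratio = 3952780 / 871055 = 4.5379224

4.5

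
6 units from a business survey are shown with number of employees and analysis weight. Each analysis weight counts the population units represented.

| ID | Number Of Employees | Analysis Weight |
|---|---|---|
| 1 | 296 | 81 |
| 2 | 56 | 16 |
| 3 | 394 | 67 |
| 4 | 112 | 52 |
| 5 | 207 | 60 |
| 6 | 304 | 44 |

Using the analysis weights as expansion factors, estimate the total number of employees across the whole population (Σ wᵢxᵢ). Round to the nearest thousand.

Weighted total = 296×81 + 56×16 + 394×67 + 112×52 + 207×60 + 304×44
  = 23976 + 896 + 26398 + 5824 + 12420 + 13376 = 82890

83000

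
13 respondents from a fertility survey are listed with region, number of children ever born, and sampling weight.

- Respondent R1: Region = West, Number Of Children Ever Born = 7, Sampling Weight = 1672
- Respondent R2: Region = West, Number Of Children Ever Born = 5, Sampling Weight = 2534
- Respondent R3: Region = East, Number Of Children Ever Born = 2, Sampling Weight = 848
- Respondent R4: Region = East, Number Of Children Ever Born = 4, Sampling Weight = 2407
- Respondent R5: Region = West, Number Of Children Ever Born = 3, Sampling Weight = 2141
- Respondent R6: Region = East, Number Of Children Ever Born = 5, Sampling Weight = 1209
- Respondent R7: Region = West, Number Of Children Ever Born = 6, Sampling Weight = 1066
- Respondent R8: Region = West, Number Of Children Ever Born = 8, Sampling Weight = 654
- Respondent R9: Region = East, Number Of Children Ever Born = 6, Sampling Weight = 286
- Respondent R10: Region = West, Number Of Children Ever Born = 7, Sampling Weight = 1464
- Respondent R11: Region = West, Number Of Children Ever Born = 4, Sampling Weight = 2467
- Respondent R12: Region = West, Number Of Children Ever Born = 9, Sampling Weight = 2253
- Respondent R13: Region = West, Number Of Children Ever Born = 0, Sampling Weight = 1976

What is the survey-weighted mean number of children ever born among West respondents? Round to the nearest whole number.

5

West rows: R1, R2, R5, R7, R8, R10, R11, R12, R13
Weighted sum = 7×1672 + 5×2534 + 3×2141 + 6×1066 + 8×654 + 7×1464 + 4×2467 + 9×2253 + 0×1976
  = 82818
Sum of weights = 16227
Weighted mean = 82818 / 16227 = 5.103716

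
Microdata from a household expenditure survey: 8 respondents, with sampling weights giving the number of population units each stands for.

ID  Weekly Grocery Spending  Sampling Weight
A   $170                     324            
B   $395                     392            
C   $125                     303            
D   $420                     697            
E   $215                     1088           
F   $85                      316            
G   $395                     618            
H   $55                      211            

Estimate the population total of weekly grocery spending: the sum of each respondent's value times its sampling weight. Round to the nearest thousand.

Weighted total = 170×324 + 395×392 + 125×303 + 420×697 + 215×1088 + 85×316 + 395×618 + 55×211
  = 55080 + 154840 + 37875 + 292740 + 233920 + 26860 + 244110 + 11605 = 1057030

1057000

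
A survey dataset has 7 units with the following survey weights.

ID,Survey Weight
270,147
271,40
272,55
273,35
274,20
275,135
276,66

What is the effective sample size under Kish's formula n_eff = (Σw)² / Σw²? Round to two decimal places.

Σ wᵢ = 498
Σ wᵢ² = 21609 + 1600 + 3025 + 1225 + 400 + 18225 + 4356 = 50440
n_eff = 498² / 50440 = 248004 / 50440 = 4.9168121

4.92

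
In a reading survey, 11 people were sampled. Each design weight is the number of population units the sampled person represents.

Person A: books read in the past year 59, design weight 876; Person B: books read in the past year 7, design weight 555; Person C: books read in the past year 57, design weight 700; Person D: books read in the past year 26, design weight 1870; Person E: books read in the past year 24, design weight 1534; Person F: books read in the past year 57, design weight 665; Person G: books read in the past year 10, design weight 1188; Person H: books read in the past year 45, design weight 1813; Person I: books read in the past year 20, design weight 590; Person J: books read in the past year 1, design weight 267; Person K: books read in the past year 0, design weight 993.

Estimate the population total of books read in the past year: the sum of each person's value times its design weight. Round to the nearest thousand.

Weighted total = 59×876 + 7×555 + 57×700 + 26×1870 + 24×1534 + 57×665 + 10×1188 + 45×1813 + 20×590 + 1×267 + 0×993
  = 51684 + 3885 + 39900 + 48620 + 36816 + 37905 + 11880 + 81585 + 11800 + 267 + 0 = 324342

324000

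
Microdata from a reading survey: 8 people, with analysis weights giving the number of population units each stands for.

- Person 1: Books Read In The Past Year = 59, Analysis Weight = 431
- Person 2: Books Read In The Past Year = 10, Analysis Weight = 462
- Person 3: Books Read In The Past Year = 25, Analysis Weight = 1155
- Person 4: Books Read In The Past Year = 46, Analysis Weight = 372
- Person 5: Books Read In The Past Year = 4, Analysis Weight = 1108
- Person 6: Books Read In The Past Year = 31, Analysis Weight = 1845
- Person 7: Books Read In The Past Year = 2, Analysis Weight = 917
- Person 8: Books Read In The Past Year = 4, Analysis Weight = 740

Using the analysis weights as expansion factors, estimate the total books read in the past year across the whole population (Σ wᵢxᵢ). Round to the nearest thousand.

Weighted total = 59×431 + 10×462 + 25×1155 + 46×372 + 4×1108 + 31×1845 + 2×917 + 4×740
  = 25429 + 4620 + 28875 + 17112 + 4432 + 57195 + 1834 + 2960 = 142457

142000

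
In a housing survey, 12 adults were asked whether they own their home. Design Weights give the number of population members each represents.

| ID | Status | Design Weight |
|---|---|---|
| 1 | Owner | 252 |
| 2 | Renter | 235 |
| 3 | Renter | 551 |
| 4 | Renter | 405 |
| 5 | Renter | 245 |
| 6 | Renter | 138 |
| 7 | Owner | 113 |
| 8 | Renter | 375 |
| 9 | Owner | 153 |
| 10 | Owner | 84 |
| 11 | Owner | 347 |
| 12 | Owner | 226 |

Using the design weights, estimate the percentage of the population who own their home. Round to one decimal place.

37.6

Sum of weights for 'Owner' = 252 + 113 + 153 + 84 + 347 + 226 = 1175
Total weight = 252 + 235 + 551 + 405 + 245 + 138 + 113 + 375 + 153 + 84 + 347 + 226 = 3124
Weighted proportion = 1175 / 3124 = 0.37612036 → 37.612036%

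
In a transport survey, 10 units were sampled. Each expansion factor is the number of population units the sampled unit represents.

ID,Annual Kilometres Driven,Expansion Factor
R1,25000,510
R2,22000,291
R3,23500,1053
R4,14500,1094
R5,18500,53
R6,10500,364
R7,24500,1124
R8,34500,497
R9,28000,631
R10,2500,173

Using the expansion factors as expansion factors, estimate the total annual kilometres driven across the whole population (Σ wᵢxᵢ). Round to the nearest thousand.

127348000

Weighted total = 25000×510 + 22000×291 + 23500×1053 + 14500×1094 + 18500×53 + 10500×364 + 24500×1124 + 34500×497 + 28000×631 + 2500×173
  = 12750000 + 6402000 + 24745500 + 15863000 + 980500 + 3822000 + 27538000 + 17146500 + 17668000 + 432500 = 127348000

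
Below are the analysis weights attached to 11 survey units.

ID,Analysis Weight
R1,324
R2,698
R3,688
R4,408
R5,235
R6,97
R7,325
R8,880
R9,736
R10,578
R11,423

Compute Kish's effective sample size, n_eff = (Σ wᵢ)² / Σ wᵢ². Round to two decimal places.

Σ wᵢ = 324 + 698 + 688 + 408 + 235 + 97 + 325 + 880 + 736 + 578 + 423 = 5392
Σ wᵢ² = 3231356
n_eff = 5392² / 3231356 = 29073664 / 3231356 = 8.9973571

9.00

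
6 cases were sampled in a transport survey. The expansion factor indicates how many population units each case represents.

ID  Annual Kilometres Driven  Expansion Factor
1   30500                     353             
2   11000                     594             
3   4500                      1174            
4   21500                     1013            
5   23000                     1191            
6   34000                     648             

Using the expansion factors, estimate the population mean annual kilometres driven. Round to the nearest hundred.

Weighted sum = 30500×353 + 11000×594 + 4500×1174 + 21500×1013 + 23000×1191 + 34000×648
  = 93788000
Sum of weights = 4973
Weighted mean = 93788000 / 4973 = 18859.441

18900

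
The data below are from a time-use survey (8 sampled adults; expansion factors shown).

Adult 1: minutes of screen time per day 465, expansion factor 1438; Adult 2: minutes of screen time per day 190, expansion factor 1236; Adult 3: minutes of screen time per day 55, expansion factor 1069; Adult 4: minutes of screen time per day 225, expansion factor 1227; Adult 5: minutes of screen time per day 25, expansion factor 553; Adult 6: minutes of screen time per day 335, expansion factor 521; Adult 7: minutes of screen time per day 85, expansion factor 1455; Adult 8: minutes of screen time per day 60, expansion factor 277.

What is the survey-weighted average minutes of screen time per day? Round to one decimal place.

Weighted sum = 465×1438 + 190×1236 + 55×1069 + 225×1227 + 25×553 + 335×521 + 85×1455 + 60×277
  = 668670 + 234840 + 58795 + 276075 + 13825 + 174535 + 123675 + 16620 = 1567035
Sum of weights = 7776
Weighted mean = 1567035 / 7776 = 201.52199

201.5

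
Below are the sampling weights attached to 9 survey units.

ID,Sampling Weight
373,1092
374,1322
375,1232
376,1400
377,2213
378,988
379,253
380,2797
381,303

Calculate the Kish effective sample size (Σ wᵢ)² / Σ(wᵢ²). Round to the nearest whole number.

Σ wᵢ = 1092 + 1322 + 1232 + 1400 + 2213 + 988 + 253 + 2797 + 303 = 11600
Σ wᵢ² = 1192464 + 1747684 + 1517824 + 1960000 + 4897369 + 976144 + 64009 + 7823209 + 91809 = 20270512
n_eff = 11600² / 20270512 = 134560000 / 20270512 = 6.6382142

7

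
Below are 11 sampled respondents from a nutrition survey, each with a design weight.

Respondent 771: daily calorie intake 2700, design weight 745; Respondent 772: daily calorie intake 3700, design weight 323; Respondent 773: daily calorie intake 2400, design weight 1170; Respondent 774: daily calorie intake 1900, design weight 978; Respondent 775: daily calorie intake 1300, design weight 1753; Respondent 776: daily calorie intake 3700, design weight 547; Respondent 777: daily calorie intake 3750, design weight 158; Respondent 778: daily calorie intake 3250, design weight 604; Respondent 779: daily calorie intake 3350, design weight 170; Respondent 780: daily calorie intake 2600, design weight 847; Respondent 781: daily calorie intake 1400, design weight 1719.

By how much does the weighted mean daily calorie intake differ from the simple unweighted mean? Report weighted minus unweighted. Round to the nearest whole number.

-523

Unweighted sum = 2700 + 3700 + 2400 + 1900 + 1300 + 3700 + 3750 + 3250 + 3350 + 2600 + 1400 = 30050
Unweighted mean = 30050 / 11 = 2731.8182
Weighted sum = 2700×745 + 3700×323 + 2400×1170 + 1900×978 + 1300×1753 + 3700×547 + 3750×158 + 3250×604 + 3350×170 + 2600×847 + 1400×1719
  = 19909400
Sum of weights = 745 + 323 + 1170 + 978 + 1753 + 547 + 158 + 604 + 170 + 847 + 1719 = 9014
Weighted mean = 19909400 / 9014 = 2208.7198
Difference (weighted minus unweighted) = -523.09841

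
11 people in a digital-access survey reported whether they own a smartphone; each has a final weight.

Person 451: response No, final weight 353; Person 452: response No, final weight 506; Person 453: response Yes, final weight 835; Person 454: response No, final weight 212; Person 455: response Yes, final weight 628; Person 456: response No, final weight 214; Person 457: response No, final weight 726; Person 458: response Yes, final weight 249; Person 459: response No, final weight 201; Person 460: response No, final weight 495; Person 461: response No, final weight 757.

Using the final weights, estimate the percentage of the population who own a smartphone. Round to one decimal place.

Sum of weights for 'Yes' = 835 + 628 + 249 = 1712
Total weight = 353 + 506 + 835 + 212 + 628 + 214 + 726 + 249 + 201 + 495 + 757 = 5176
Weighted proportion = 1712 / 5176 = 0.33075734 → 33.075734%

33.1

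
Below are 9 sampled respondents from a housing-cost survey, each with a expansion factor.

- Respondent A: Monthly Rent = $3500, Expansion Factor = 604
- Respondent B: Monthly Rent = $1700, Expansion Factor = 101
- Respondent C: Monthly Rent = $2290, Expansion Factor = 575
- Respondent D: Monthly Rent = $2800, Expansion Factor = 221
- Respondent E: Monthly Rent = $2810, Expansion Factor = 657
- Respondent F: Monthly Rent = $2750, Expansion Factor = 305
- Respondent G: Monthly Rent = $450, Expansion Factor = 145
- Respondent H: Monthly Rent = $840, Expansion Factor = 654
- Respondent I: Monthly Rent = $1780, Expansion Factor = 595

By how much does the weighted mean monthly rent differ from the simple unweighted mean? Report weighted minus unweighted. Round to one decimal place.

Unweighted sum = 3500 + 1700 + 2290 + 2800 + 2810 + 2750 + 450 + 840 + 1780 = 18920
Unweighted mean = 18920 / 9 = 2102.2222
Weighted sum = 3500×604 + 1700×101 + 2290×575 + 2800×221 + 2810×657 + 2750×305 + 450×145 + 840×654 + 1780×595
  = 2114000 + 171700 + 1316750 + 618800 + 1846170 + 838750 + 65250 + 549360 + 1059100 = 8579880
Sum of weights = 604 + 101 + 575 + 221 + 657 + 305 + 145 + 654 + 595 = 3857
Weighted mean = 8579880 / 3857 = 2224.4957
Difference (weighted minus unweighted) = 122.2735

122.3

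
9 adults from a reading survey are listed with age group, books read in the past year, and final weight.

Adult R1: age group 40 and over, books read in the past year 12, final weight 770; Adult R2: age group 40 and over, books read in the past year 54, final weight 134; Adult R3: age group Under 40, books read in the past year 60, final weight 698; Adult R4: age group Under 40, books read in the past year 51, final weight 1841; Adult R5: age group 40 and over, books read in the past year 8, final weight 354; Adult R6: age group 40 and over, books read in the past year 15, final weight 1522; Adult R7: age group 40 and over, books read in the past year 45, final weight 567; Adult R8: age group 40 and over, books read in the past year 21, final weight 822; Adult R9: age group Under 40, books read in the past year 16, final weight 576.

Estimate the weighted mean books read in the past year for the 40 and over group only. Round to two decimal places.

20.37

40 and over rows: R1, R2, R5, R6, R7, R8
Weighted sum = 12×770 + 54×134 + 8×354 + 15×1522 + 45×567 + 21×822
  = 9240 + 7236 + 2832 + 22830 + 25515 + 17262 = 84915
Sum of weights = 770 + 134 + 354 + 1522 + 567 + 822 = 4169
Weighted mean = 84915 / 4169 = 20.368194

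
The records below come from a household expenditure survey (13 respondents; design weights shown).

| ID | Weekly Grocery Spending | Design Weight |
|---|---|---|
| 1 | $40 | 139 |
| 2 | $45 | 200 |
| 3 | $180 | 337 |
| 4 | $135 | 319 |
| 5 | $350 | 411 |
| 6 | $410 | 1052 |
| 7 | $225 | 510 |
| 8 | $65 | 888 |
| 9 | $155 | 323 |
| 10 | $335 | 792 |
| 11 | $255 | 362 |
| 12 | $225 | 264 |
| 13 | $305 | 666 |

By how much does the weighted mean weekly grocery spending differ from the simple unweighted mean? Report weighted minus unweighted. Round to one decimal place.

Unweighted sum = 2725
Unweighted mean = 2725 / 13 = 209.61538
Weighted sum = 1536150
Sum of weights = 6263
Weighted mean = 1536150 / 6263 = 245.27383
Difference (weighted minus unweighted) = 35.658446

35.7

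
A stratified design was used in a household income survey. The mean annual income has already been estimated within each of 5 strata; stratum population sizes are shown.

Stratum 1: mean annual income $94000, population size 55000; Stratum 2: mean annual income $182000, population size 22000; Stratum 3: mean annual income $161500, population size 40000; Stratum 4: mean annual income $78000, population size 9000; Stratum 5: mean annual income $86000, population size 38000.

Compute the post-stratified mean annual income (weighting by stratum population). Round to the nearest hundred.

119500

Σ Nₕ·x̄ₕ = 94000×55000 + 182000×22000 + 161500×40000 + 78000×9000 + 86000×38000
  = 5170000000 + 4004000000 + 6460000000 + 702000000 + 3268000000 = 19604000000
Σ Nₕ = 55000 + 22000 + 40000 + 9000 + 38000 = 164000
Overall mean = 19604000000 / 164000 = 119536.59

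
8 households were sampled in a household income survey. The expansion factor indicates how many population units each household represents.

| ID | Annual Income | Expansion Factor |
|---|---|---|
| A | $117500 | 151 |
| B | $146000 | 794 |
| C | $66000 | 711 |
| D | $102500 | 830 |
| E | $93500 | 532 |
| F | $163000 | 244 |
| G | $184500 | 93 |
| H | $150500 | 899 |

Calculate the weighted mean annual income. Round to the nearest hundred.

119300

Weighted sum = 507639500
Sum of weights = 4254
Weighted mean = 507639500 / 4254 = 119332.28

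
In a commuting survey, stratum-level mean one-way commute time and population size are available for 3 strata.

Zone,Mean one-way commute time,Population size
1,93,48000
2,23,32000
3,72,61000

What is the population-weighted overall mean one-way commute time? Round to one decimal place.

Σ Nₕ·x̄ₕ = 93×48000 + 23×32000 + 72×61000
  = 9592000
Σ Nₕ = 141000
Overall mean = 9592000 / 141000 = 68.028369

68.0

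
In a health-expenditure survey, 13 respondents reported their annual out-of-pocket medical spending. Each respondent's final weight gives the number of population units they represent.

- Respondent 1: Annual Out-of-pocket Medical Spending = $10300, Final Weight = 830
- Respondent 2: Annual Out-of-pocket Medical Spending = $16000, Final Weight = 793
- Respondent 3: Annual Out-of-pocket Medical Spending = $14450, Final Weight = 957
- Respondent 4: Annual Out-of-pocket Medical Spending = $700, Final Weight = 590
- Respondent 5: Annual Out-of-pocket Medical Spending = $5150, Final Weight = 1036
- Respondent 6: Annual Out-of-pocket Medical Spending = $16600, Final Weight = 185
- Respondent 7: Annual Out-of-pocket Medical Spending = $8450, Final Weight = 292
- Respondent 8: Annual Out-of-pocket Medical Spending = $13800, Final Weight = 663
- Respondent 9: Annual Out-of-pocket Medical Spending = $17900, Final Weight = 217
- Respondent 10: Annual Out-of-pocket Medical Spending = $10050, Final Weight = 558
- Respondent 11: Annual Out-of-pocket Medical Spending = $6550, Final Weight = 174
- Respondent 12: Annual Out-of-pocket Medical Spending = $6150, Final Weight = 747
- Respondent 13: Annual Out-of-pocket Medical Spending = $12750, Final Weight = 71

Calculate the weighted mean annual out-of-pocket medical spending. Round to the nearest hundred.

Weighted sum = 71633050
Sum of weights = 7113
Weighted mean = 71633050 / 7113 = 10070.723

10100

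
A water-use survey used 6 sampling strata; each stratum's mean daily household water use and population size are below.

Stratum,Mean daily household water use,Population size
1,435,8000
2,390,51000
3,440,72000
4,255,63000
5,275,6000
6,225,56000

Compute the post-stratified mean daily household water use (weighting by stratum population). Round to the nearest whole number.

333

Σ Nₕ·x̄ₕ = 435×8000 + 390×51000 + 440×72000 + 255×63000 + 275×6000 + 225×56000
  = 3480000 + 19890000 + 31680000 + 16065000 + 1650000 + 12600000 = 85365000
Σ Nₕ = 8000 + 51000 + 72000 + 63000 + 6000 + 56000 = 256000
Overall mean = 85365000 / 256000 = 333.45703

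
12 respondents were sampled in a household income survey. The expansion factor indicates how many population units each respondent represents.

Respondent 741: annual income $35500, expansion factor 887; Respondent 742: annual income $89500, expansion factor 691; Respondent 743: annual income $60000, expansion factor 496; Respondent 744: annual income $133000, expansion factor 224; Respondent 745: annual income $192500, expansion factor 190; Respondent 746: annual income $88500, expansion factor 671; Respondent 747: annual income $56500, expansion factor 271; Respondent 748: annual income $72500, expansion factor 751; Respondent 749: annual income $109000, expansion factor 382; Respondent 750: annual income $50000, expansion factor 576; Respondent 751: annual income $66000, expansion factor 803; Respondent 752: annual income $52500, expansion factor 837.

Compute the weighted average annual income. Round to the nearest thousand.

72000

Weighted sum = 35500×887 + 89500×691 + 60000×496 + 133000×224 + 192500×190 + 88500×671 + 56500×271 + 72500×751 + 109000×382 + 50000×576 + 66000×803 + 52500×837
  = 485981000
Sum of weights = 887 + 691 + 496 + 224 + 190 + 671 + 271 + 751 + 382 + 576 + 803 + 837 = 6779
Weighted mean = 485981000 / 6779 = 71689.187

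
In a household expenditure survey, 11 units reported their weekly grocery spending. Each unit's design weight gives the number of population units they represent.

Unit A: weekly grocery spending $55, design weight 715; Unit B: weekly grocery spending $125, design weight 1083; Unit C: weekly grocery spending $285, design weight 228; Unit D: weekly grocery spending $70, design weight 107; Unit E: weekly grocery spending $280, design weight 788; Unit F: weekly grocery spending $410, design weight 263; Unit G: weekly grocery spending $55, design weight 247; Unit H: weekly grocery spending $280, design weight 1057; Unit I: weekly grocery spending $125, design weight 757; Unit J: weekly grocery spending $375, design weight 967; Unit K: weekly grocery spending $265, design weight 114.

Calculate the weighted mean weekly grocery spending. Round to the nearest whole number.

Weighted sum = 55×715 + 125×1083 + 285×228 + 70×107 + 280×788 + 410×263 + 55×247 + 280×1057 + 125×757 + 375×967 + 265×114
  = 39325 + 135375 + 64980 + 7490 + 220640 + 107830 + 13585 + 295960 + 94625 + 362625 + 30210 = 1372645
Sum of weights = 715 + 1083 + 228 + 107 + 788 + 263 + 247 + 1057 + 757 + 967 + 114 = 6326
Weighted mean = 1372645 / 6326 = 216.98467

217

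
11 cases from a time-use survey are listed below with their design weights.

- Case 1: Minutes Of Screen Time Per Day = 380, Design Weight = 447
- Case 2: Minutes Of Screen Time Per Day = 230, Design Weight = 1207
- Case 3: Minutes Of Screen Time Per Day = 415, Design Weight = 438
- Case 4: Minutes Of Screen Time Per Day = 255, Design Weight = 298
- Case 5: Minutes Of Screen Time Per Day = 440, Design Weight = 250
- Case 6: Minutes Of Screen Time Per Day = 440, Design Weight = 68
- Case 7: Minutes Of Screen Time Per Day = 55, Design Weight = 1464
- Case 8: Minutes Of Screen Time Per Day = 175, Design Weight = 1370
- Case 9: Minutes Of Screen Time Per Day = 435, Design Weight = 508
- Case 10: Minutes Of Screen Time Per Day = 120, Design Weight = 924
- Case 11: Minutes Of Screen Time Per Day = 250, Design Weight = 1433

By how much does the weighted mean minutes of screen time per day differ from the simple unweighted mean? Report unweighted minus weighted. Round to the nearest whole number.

70

Unweighted sum = 380 + 230 + 415 + 255 + 440 + 440 + 55 + 175 + 435 + 120 + 250 = 3195
Unweighted mean = 3195 / 11 = 290.45455
Weighted sum = 1855530
Sum of weights = 447 + 1207 + 438 + 298 + 250 + 68 + 1464 + 1370 + 508 + 924 + 1433 = 8407
Weighted mean = 1855530 / 8407 = 220.7125
Difference (unweighted minus weighted) = 69.742044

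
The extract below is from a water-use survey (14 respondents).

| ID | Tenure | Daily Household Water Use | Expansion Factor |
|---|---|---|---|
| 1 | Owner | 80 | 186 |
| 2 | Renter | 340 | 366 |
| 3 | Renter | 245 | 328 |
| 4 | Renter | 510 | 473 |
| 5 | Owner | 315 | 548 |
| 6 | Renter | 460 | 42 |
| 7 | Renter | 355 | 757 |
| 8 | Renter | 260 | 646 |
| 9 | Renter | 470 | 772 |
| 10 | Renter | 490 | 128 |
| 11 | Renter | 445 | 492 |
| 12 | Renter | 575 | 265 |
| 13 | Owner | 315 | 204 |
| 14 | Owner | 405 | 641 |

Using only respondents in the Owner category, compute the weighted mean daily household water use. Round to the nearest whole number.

Owner rows: 1, 5, 13, 14
Weighted sum = 80×186 + 315×548 + 315×204 + 405×641
  = 14880 + 172620 + 64260 + 259605 = 511365
Sum of weights = 186 + 548 + 204 + 641 = 1579
Weighted mean = 511365 / 1579 = 323.8537

324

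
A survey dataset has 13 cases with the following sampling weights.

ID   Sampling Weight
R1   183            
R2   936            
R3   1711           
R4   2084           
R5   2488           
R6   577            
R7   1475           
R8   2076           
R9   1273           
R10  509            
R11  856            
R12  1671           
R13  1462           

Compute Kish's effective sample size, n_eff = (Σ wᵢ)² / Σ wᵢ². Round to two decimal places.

Σ wᵢ = 17301
Σ wᵢ² = 28730667
n_eff = 17301² / 28730667 = 299324601 / 28730667 = 10.418296

10.42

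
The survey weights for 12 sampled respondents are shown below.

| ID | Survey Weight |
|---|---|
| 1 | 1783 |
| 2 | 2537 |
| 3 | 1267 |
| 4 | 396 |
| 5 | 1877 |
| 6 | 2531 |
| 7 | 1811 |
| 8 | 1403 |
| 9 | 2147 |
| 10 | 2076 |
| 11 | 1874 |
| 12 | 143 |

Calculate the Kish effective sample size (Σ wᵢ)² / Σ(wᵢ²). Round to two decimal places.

10.10

Σ wᵢ = 1783 + 2537 + 1267 + 396 + 1877 + 2531 + 1811 + 1403 + 2147 + 2076 + 1874 + 143 = 19845
Σ wᵢ² = 39006493
n_eff = 19845² / 39006493 = 393824025 / 39006493 = 10.096371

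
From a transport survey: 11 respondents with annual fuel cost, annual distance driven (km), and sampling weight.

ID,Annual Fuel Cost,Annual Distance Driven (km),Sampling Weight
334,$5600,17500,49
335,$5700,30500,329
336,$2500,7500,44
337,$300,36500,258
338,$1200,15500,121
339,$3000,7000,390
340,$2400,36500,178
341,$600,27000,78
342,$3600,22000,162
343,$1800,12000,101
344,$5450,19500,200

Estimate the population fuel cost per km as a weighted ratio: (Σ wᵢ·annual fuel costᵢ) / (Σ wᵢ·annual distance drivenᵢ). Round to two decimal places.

Σ wᵢ·y = 5600×49 + 5700×329 + 2500×44 + 300×258 + 1200×121 + 3000×390 + 2400×178 + 600×78 + 3600×162 + 1800×101 + 5450×200
  = 274400 + 1875300 + 110000 + 77400 + 145200 + 1170000 + 427200 + 46800 + 583200 + 181800 + 1090000 = 5981300
Σ wᵢ·x = 17500×49 + 30500×329 + 7500×44 + 36500×258 + 15500×121 + 7000×390 + 36500×178 + 27000×78 + 22000×162 + 12000×101 + 19500×200
  = 42523500
Ratio = 5981300 / 42523500 = 0.14065869

0.14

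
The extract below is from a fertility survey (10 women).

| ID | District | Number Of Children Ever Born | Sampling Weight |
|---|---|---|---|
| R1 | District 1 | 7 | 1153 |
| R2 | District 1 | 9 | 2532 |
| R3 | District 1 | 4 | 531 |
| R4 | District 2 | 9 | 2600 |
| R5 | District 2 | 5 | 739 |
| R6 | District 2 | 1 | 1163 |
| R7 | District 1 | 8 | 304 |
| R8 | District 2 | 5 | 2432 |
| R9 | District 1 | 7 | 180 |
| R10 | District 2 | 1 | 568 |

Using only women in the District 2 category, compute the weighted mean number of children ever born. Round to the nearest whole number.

5

District 2 rows: R4, R5, R6, R8, R10
Weighted sum = 9×2600 + 5×739 + 1×1163 + 5×2432 + 1×568
  = 23400 + 3695 + 1163 + 12160 + 568 = 40986
Sum of weights = 2600 + 739 + 1163 + 2432 + 568 = 7502
Weighted mean = 40986 / 7502 = 5.4633431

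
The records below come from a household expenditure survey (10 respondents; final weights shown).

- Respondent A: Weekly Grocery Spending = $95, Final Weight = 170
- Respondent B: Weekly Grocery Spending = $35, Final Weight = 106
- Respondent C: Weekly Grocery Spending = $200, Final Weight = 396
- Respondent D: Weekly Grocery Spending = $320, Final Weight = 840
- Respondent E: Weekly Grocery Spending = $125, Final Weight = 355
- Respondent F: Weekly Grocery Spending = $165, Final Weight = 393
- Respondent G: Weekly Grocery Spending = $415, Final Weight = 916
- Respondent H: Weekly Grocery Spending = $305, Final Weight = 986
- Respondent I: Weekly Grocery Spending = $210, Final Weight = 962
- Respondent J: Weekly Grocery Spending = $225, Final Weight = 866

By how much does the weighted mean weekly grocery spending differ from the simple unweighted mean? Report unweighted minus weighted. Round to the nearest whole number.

-50

Unweighted sum = 95 + 35 + 200 + 320 + 125 + 165 + 415 + 305 + 210 + 225 = 2095
Unweighted mean = 2095 / 10 = 209.5
Weighted sum = 1554820
Sum of weights = 170 + 106 + 396 + 840 + 355 + 393 + 916 + 986 + 962 + 866 = 5990
Weighted mean = 1554820 / 5990 = 259.56928
Difference (unweighted minus weighted) = -50.069282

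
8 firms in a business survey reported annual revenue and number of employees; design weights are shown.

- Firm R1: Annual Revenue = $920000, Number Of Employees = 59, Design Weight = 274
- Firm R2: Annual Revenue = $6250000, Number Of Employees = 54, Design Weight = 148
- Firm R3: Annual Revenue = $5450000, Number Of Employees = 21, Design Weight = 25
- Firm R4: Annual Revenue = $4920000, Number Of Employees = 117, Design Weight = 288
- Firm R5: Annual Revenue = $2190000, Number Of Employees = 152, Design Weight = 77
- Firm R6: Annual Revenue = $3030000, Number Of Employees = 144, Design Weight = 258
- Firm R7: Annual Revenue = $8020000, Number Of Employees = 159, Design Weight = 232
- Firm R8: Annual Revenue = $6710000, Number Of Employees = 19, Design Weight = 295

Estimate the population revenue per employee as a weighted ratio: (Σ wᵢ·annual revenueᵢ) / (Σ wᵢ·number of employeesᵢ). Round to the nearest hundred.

Σ wᵢ·y = 920000×274 + 6250000×148 + 5450000×25 + 4920000×288 + 2190000×77 + 3030000×258 + 8020000×232 + 6710000×295
  = 7520750000
Σ wᵢ·x = 149728
Ratio = 7520750000 / 149728 = 50229.416

50200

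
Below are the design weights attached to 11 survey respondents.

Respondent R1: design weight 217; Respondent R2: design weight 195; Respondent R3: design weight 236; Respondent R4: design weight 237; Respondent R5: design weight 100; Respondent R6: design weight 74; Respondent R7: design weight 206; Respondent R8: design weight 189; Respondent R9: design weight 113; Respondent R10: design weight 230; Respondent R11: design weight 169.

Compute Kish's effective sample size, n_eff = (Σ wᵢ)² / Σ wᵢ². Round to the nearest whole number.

Σ wᵢ = 1966
Σ wᵢ² = 384842
n_eff = 1966² / 384842 = 3865156 / 384842 = 10.043488

10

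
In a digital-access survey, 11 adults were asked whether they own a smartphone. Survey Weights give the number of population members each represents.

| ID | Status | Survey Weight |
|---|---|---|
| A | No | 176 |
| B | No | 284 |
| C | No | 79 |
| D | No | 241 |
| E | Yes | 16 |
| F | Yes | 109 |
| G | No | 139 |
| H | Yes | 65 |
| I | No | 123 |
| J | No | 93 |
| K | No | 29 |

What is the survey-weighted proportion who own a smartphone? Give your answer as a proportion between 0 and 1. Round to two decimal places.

0.14

Sum of weights for 'Yes' = 16 + 109 + 65 = 190
Total weight = 176 + 284 + 79 + 241 + 16 + 109 + 139 + 65 + 123 + 93 + 29 = 1354
Weighted proportion = 190 / 1354 = 0.14032496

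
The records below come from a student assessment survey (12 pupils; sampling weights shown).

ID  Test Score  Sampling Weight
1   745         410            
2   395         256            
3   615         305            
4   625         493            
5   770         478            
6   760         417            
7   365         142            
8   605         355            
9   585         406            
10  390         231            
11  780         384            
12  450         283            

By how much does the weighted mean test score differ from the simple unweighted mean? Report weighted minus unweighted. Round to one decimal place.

Unweighted sum = 745 + 395 + 615 + 625 + 770 + 760 + 365 + 605 + 585 + 390 + 780 + 450 = 7085
Unweighted mean = 7085 / 12 = 590.41667
Weighted sum = 745×410 + 395×256 + 615×305 + 625×493 + 770×478 + 760×417 + 365×142 + 605×355 + 585×406 + 390×231 + 780×384 + 450×283
  = 305450 + 101120 + 187575 + 308125 + 368060 + 316920 + 51830 + 214775 + 237510 + 90090 + 299520 + 127350 = 2608325
Sum of weights = 410 + 256 + 305 + 493 + 478 + 417 + 142 + 355 + 406 + 231 + 384 + 283 = 4160
Weighted mean = 2608325 / 4160 = 627.0012
Difference (weighted minus unweighted) = 36.584535

36.6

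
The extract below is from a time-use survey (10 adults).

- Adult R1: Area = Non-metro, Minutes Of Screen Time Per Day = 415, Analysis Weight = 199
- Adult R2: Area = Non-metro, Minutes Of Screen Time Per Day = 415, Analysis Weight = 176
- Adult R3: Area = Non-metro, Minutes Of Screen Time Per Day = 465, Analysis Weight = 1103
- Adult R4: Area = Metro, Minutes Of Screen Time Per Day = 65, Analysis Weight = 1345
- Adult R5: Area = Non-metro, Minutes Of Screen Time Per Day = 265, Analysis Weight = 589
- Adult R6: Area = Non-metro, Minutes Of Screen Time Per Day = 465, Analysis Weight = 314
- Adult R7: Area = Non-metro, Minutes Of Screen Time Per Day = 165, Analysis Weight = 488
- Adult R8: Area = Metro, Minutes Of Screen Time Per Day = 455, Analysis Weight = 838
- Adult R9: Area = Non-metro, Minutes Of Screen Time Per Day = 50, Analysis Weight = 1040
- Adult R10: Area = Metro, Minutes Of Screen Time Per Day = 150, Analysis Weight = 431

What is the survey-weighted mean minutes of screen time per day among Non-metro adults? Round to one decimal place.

282.2

Non-metro rows: R1, R2, R3, R5, R6, R7, R9
Weighted sum = 415×199 + 415×176 + 465×1103 + 265×589 + 465×314 + 165×488 + 50×1040
  = 82585 + 73040 + 512895 + 156085 + 146010 + 80520 + 52000 = 1103135
Sum of weights = 199 + 176 + 1103 + 589 + 314 + 488 + 1040 = 3909
Weighted mean = 1103135 / 3909 = 282.20389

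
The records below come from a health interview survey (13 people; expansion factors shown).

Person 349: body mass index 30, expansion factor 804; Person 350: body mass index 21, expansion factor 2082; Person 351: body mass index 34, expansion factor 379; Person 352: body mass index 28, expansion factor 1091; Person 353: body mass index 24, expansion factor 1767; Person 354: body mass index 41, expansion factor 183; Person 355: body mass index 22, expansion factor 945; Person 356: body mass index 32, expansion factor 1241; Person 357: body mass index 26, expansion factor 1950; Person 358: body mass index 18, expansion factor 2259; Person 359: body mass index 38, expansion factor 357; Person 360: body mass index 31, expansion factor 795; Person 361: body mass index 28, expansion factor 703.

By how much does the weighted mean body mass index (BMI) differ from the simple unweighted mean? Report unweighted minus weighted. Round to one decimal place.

Unweighted sum = 373
Unweighted mean = 373 / 13 = 28.692308
Weighted sum = 370946
Sum of weights = 14556
Weighted mean = 370946 / 14556 = 25.484062
Difference (unweighted minus weighted) = 3.2082461

3.2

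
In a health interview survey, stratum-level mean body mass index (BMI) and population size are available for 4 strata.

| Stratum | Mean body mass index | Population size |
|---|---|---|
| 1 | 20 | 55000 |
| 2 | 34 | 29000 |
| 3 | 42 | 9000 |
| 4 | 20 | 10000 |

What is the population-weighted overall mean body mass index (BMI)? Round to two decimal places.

Σ Nₕ·x̄ₕ = 20×55000 + 34×29000 + 42×9000 + 20×10000
  = 2664000
Σ Nₕ = 55000 + 29000 + 9000 + 10000 = 103000
Overall mean = 2664000 / 103000 = 25.864078

25.86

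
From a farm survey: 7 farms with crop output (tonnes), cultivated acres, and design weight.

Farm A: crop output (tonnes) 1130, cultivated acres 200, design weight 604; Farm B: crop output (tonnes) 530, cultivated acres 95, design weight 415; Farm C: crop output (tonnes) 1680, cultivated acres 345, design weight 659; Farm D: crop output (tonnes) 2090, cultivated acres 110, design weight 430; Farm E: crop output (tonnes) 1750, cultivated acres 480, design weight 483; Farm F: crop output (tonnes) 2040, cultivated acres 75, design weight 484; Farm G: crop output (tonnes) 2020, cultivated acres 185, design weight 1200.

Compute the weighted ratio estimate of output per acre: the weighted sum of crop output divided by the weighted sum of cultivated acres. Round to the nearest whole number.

Σ wᵢ·y = 7164900
Σ wᵢ·x = 200×604 + 95×415 + 345×659 + 110×430 + 480×483 + 75×484 + 185×1200
  = 120800 + 39425 + 227355 + 47300 + 231840 + 36300 + 222000 = 925020
Ratio = 7164900 / 925020 = 7.7456704

8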